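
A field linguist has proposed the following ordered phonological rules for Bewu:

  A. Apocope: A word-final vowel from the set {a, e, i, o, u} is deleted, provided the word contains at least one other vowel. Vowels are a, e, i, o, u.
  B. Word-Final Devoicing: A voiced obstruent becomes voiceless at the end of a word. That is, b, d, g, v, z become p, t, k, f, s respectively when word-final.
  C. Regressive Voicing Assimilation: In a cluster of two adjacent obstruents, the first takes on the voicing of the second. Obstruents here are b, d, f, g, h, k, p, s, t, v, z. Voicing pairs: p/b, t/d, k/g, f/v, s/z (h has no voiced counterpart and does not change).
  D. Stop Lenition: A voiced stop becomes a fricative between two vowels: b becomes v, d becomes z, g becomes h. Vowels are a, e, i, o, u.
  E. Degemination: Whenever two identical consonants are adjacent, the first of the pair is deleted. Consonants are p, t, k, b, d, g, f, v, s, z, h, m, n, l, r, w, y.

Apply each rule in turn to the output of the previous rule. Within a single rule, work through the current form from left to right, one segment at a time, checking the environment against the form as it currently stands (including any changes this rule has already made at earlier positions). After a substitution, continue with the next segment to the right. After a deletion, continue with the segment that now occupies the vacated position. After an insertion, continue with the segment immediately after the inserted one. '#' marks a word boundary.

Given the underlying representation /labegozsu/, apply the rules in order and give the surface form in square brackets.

A Apocope: [labegozsu] → [labegozs]
B Word-Final Devoicing: no change — [labegozs]
C Regressive Voicing Assimilation: [labegozs] → [labegoss]
D Stop Lenition: [labegoss] → [lavehoss]
E Degemination: [lavehoss] → [lavehos]

[lavehos]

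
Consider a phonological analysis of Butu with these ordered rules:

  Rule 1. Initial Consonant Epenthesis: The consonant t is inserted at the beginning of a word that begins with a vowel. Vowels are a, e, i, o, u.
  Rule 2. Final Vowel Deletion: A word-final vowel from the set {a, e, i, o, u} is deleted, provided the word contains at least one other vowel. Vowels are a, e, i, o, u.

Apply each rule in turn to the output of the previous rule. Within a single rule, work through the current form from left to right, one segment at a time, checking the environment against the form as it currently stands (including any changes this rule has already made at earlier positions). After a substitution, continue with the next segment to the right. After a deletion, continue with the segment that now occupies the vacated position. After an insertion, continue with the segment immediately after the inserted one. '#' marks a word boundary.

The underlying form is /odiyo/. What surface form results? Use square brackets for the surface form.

[todiy]

Rule 1 Initial Consonant Epenthesis: [odiyo] → [todiyo]
Rule 2 Final Vowel Deletion: [todiyo] → [todiy]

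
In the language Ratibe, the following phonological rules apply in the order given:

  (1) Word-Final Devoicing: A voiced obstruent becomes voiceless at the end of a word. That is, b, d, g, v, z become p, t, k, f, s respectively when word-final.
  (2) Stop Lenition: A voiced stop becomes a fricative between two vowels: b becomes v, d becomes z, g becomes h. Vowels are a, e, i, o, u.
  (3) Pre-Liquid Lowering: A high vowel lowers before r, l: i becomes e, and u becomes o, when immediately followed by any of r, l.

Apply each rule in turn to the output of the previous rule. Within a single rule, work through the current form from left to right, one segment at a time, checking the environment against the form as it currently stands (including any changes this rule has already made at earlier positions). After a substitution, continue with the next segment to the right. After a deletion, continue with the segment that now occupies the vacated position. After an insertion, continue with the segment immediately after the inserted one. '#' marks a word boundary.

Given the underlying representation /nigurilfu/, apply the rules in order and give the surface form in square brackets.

(1) Word-Final Devoicing: no change — [nigurilfu]
(2) Stop Lenition: [nigurilfu] → [nihurilfu]
(3) Pre-Liquid Lowering: [nihurilfu] → [nihorelfu]

[nihorelfu]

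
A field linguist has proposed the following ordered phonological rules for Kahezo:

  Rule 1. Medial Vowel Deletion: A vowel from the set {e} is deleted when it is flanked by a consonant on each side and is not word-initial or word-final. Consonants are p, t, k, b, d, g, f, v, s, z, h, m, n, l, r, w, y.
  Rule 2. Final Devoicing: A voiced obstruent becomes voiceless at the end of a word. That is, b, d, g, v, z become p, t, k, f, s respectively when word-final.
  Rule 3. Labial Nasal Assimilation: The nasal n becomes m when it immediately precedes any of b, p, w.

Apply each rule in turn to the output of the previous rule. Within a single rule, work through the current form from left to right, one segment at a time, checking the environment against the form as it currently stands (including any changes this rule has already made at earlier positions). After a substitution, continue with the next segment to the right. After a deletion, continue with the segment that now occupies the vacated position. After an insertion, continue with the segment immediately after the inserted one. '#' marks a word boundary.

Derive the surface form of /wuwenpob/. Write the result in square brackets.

Rule 1 Medial Vowel Deletion: [wuwenpob] → [wuwnpob]
Rule 2 Final Devoicing: [wuwnpob] → [wuwnpop]
Rule 3 Labial Nasal Assimilation: [wuwnpop] → [wuwmpop]

[wuwmpop]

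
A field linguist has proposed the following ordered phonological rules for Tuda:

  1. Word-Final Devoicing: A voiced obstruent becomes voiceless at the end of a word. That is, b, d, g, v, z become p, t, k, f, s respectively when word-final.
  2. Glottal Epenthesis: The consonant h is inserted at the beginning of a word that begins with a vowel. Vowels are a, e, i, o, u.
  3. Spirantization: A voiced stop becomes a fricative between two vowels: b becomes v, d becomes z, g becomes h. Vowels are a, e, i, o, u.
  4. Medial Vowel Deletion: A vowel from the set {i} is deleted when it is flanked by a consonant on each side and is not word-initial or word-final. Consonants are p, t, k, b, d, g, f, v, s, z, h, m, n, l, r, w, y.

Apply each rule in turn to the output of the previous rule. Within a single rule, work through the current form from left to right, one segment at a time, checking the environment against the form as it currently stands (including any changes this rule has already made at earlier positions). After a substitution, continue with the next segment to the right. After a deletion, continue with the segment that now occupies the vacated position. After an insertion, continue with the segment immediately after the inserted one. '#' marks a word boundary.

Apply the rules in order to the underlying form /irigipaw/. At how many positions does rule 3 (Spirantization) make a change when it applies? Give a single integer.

1

1 Word-Final Devoicing: no change — [irigipaw]
2 Glottal Epenthesis: [irigipaw] → [hirigipaw]
3 Spirantization: [hirigipaw] → [hirihipaw]
4 Medial Vowel Deletion: [hirihipaw] → [hrhpaw]
Rule 3 changed 1 position(s).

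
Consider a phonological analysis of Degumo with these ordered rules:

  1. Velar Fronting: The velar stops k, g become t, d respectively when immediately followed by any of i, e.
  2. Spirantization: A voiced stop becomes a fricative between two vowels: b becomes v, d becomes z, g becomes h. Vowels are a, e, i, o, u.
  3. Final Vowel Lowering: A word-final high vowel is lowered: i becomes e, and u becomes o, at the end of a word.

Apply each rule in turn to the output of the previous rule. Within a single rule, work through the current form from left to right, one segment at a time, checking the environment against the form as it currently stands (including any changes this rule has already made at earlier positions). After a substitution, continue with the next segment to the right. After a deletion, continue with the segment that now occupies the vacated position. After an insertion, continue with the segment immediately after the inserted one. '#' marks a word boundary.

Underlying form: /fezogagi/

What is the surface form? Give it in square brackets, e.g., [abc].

1 Velar Fronting: [fezogagi] → [fezogadi]
2 Spirantization: [fezogadi] → [fezohazi]
3 Final Vowel Lowering: [fezohazi] → [fezohaze]

[fezohaze]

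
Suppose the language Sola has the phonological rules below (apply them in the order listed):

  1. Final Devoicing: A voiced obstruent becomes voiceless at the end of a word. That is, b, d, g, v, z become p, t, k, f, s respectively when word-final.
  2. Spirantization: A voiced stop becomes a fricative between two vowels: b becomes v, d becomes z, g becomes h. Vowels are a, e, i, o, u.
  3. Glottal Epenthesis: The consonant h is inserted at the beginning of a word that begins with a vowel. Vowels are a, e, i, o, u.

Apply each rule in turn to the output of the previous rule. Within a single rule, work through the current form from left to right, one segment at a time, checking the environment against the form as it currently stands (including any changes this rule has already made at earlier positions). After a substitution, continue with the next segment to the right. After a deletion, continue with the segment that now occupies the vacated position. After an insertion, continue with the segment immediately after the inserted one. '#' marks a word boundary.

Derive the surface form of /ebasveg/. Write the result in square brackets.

[hevasvek]

1 Final Devoicing: [ebasveg] → [ebasvek]
2 Spirantization: [ebasvek] → [evasvek]
3 Glottal Epenthesis: [evasvek] → [hevasvek]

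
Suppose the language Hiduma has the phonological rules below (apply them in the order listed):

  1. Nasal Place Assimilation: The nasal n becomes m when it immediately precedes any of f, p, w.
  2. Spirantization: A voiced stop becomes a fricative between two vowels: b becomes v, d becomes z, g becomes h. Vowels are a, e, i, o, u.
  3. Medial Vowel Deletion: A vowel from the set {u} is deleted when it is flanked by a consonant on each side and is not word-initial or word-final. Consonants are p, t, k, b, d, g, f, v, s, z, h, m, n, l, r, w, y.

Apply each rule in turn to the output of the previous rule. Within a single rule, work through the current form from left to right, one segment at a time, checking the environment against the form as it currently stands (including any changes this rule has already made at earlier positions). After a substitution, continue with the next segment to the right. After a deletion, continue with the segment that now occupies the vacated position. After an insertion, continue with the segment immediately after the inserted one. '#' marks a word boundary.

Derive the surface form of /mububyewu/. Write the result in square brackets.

[mvbyewu]

1 Nasal Place Assimilation: no change — [mububyewu]
2 Spirantization: [mububyewu] → [muvubyewu]
3 Medial Vowel Deletion: [muvubyewu] → [mvbyewu]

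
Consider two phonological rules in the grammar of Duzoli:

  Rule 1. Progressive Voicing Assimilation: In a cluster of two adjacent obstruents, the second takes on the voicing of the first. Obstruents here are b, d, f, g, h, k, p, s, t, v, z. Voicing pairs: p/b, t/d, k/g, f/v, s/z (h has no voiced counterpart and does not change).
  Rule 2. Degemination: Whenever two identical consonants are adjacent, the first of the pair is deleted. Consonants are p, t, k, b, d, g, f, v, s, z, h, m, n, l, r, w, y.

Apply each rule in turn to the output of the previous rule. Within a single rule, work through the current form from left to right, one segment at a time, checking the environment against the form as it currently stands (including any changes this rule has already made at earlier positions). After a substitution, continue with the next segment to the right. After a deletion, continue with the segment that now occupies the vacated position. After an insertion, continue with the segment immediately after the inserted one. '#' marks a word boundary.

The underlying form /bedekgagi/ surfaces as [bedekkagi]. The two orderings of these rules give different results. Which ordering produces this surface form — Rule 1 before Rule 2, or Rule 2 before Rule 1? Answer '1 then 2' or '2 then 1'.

Order 1 then 2:
  1 Progressive Voicing Assimilation: [bedekgagi] → [bedekkagi]
  2 Degemination: [bedekkagi] → [bedekagi]
  result: [bedekagi]
Order 2 then 1:
  2 Degemination: no change — [bedekgagi]
  1 Progressive Voicing Assimilation: [bedekgagi] → [bedekkagi]
  result: [bedekkagi]

2 then 1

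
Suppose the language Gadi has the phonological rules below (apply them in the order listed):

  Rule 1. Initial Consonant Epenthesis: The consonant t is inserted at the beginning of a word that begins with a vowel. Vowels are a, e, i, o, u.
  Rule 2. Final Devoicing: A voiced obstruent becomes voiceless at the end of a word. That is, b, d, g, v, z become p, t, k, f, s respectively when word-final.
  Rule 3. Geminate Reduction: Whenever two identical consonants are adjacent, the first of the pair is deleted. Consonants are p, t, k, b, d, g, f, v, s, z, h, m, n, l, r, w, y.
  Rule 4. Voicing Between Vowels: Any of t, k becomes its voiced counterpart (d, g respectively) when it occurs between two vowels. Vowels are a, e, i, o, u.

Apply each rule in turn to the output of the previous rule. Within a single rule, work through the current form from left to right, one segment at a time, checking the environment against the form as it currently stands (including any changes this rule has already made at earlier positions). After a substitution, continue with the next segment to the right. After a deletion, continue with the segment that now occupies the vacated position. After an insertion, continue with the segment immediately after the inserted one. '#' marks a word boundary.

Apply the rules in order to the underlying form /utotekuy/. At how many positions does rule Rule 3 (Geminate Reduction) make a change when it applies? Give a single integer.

0

Rule 1 Initial Consonant Epenthesis: [utotekuy] → [tutotekuy]
Rule 2 Final Devoicing: no change — [tutotekuy]
Rule 3 Geminate Reduction: no change — [tutotekuy]
Rule 4 Voicing Between Vowels: [tutotekuy] → [tudodeguy]
Rule Rule 3 changed 0 position(s).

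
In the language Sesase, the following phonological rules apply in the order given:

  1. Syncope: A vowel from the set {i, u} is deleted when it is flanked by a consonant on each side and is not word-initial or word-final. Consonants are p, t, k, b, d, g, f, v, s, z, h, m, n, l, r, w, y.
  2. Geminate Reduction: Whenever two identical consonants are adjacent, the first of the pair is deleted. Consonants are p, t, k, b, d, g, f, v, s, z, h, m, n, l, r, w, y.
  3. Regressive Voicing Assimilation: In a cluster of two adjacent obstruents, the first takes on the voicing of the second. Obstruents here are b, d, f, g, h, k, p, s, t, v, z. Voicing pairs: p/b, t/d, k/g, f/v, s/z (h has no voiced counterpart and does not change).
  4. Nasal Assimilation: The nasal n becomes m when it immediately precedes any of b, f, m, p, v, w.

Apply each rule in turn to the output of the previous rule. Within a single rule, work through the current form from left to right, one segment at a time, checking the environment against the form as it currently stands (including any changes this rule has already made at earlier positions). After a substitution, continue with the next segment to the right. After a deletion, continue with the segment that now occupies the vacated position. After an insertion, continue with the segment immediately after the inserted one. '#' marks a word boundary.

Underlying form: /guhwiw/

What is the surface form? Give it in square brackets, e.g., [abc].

[khw]

1 Syncope: [guhwiw] → [ghww]
2 Geminate Reduction: [ghww] → [ghw]
3 Regressive Voicing Assimilation: [ghw] → [khw]
4 Nasal Assimilation: no change — [khw]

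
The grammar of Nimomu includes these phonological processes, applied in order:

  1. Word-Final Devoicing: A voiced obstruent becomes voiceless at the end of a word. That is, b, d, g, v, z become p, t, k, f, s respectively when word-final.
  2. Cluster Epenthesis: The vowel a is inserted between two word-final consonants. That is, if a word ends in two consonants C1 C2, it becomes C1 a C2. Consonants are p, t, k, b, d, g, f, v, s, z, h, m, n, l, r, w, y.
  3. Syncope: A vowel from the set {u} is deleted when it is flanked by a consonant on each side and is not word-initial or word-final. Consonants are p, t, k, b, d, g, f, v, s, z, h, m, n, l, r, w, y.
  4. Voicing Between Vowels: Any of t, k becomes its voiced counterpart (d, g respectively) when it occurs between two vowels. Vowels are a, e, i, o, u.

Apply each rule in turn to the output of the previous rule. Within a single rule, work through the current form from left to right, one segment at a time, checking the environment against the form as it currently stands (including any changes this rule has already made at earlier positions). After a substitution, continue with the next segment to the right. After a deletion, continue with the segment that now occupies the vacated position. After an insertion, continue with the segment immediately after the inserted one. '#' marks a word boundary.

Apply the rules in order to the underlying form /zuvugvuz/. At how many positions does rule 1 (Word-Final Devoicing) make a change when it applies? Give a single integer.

1 Word-Final Devoicing: [zuvugvuz] → [zuvugvus]
2 Cluster Epenthesis: no change — [zuvugvus]
3 Syncope: [zuvugvus] → [zvgvs]
4 Voicing Between Vowels: no change — [zvgvs]
Rule 1 changed 1 position(s).

1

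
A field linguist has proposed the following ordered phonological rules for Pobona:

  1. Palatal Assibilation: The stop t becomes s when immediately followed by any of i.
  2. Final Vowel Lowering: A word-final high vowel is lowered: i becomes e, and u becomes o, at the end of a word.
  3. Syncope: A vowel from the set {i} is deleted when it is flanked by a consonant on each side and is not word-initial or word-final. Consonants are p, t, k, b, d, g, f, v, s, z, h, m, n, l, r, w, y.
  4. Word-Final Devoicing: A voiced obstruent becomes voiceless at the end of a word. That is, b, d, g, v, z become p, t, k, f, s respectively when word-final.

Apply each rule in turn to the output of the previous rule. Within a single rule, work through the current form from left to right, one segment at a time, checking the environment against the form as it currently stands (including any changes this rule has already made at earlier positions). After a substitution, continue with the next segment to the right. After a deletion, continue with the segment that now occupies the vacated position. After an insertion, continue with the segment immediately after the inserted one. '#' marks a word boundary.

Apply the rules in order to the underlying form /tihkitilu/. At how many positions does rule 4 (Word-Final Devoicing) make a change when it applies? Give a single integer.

0

1 Palatal Assibilation: [tihkitilu] → [sihkisilu]
2 Final Vowel Lowering: [sihkisilu] → [sihkisilo]
3 Syncope: [sihkisilo] → [shkslo]
4 Word-Final Devoicing: no change — [shkslo]
Rule 4 changed 0 position(s).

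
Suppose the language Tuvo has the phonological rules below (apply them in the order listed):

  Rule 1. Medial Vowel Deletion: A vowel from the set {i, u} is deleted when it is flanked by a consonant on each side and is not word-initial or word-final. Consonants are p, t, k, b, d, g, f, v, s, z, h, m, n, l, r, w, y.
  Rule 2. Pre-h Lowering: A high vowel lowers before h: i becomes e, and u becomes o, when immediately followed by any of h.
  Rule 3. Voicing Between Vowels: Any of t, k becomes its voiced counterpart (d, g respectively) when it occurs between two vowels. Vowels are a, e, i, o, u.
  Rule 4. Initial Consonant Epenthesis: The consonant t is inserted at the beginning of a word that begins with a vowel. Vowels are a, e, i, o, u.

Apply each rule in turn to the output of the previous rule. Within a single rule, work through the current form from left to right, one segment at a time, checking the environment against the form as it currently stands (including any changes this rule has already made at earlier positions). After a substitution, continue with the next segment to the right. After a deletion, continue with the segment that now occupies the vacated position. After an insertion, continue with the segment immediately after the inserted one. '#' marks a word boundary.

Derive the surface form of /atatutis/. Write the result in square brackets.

[tadatts]

Rule 1 Medial Vowel Deletion: [atatutis] → [atatts]
Rule 2 Pre-h Lowering: no change — [atatts]
Rule 3 Voicing Between Vowels: [atatts] → [adatts]
Rule 4 Initial Consonant Epenthesis: [adatts] → [tadatts]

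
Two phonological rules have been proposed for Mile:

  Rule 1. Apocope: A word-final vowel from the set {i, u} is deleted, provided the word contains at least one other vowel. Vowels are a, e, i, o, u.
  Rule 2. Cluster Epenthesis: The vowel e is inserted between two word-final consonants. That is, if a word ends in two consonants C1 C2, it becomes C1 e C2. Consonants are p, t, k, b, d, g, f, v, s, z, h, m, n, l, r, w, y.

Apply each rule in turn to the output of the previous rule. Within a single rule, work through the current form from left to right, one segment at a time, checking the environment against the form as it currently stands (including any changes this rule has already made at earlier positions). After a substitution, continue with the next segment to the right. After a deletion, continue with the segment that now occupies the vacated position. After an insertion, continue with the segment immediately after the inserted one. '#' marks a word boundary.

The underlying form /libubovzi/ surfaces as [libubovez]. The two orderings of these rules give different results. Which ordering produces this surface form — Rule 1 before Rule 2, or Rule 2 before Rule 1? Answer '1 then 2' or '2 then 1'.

Order 1 then 2:
  1 Apocope: [libubovzi] → [libubovz]
  2 Cluster Epenthesis: [libubovz] → [libubovez]
  result: [libubovez]
Order 2 then 1:
  2 Cluster Epenthesis: no change — [libubovzi]
  1 Apocope: [libubovzi] → [libubovz]
  result: [libubovz]

1 then 2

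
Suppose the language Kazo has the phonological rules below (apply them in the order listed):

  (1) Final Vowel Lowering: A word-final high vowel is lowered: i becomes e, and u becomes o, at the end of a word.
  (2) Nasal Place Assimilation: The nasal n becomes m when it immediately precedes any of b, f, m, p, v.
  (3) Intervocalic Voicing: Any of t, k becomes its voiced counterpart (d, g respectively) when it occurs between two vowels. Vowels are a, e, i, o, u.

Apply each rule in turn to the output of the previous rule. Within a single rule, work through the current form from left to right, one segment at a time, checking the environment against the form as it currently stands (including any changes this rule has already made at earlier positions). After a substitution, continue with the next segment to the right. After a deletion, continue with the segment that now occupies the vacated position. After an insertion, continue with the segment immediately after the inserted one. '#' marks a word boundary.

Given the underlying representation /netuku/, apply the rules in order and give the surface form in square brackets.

[nedugo]

(1) Final Vowel Lowering: [netuku] → [netuko]
(2) Nasal Place Assimilation: no change — [netuko]
(3) Intervocalic Voicing: [netuko] → [nedugo]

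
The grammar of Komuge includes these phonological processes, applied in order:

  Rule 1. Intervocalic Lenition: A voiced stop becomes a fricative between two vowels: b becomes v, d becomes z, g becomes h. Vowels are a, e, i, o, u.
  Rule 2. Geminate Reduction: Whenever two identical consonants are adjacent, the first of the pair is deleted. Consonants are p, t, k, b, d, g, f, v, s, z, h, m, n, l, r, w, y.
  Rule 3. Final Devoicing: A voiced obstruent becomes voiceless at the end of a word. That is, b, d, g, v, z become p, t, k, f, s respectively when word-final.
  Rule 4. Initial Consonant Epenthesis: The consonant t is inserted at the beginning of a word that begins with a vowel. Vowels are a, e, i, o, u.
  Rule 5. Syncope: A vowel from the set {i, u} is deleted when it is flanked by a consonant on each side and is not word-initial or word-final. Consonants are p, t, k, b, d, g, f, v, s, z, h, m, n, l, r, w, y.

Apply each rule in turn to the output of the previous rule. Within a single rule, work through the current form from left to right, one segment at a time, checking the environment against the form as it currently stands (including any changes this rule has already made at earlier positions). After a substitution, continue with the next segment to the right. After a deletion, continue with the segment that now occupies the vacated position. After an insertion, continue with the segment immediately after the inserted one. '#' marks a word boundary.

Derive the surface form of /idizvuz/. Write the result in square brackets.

Rule 1 Intervocalic Lenition: [idizvuz] → [izizvuz]
Rule 2 Geminate Reduction: no change — [izizvuz]
Rule 3 Final Devoicing: [izizvuz] → [izizvus]
Rule 4 Initial Consonant Epenthesis: [izizvus] → [tizizvus]
Rule 5 Syncope: [tizizvus] → [tzzvs]

[tzzvs]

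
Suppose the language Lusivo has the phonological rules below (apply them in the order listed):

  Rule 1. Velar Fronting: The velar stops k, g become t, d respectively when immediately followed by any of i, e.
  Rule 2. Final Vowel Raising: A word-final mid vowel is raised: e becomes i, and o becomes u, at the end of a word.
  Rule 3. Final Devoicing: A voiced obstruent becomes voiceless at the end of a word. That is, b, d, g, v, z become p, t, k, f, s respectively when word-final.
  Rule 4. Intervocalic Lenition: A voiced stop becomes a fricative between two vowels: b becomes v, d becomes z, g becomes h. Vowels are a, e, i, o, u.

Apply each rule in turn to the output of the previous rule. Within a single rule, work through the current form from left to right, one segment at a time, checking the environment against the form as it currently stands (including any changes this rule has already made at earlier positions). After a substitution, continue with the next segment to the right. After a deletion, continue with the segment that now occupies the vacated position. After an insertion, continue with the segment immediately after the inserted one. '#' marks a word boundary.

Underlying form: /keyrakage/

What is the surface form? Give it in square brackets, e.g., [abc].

Rule 1 Velar Fronting: [keyrakage] → [teyrakade]
Rule 2 Final Vowel Raising: [teyrakade] → [teyrakadi]
Rule 3 Final Devoicing: no change — [teyrakadi]
Rule 4 Intervocalic Lenition: [teyrakadi] → [teyrakazi]

[teyrakazi]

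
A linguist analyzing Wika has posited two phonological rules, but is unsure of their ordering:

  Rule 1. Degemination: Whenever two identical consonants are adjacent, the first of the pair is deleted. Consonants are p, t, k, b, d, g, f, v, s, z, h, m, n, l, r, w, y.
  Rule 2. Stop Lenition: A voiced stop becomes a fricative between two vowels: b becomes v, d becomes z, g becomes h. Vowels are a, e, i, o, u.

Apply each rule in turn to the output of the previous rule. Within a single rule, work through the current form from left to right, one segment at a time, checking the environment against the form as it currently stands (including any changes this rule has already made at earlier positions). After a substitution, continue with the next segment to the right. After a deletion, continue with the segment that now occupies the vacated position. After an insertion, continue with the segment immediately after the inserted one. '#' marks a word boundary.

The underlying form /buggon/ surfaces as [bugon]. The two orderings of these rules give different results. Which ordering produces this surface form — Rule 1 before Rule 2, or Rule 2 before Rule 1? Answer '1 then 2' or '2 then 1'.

2 then 1

Order 1 then 2:
  1 Degemination: [buggon] → [bugon]
  2 Stop Lenition: [bugon] → [buhon]
  result: [buhon]
Order 2 then 1:
  2 Stop Lenition: no change — [buggon]
  1 Degemination: [buggon] → [bugon]
  result: [bugon]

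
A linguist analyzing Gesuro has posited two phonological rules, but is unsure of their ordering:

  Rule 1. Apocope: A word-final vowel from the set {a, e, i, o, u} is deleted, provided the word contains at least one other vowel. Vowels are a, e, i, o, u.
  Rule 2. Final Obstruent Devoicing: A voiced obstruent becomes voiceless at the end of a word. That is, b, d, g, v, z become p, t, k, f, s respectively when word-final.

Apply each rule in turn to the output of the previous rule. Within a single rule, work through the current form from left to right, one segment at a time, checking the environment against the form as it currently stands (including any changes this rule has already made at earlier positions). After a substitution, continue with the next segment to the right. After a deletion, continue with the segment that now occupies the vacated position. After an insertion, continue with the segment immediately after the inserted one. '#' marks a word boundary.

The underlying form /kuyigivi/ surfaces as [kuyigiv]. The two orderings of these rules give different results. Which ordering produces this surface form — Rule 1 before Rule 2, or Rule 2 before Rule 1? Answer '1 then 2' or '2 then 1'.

Order 1 then 2:
  1 Apocope: [kuyigivi] → [kuyigiv]
  2 Final Obstruent Devoicing: [kuyigiv] → [kuyigif]
  result: [kuyigif]
Order 2 then 1:
  2 Final Obstruent Devoicing: no change — [kuyigivi]
  1 Apocope: [kuyigivi] → [kuyigiv]
  result: [kuyigiv]

2 then 1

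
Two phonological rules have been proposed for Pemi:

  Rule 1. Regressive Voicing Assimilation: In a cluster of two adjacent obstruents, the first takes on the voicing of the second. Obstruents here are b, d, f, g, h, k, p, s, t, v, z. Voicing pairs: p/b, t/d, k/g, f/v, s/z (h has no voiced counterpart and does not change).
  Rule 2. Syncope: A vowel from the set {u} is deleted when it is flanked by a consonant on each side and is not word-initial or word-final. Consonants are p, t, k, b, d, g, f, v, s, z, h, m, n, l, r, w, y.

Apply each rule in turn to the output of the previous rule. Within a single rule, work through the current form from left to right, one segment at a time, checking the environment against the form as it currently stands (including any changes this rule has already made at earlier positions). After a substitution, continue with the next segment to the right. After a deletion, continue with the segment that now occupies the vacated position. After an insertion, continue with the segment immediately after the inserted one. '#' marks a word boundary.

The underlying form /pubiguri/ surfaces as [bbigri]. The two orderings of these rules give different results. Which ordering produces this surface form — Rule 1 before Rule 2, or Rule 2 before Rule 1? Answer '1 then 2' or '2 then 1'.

2 then 1

Order 1 then 2:
  1 Regressive Voicing Assimilation: no change — [pubiguri]
  2 Syncope: [pubiguri] → [pbigri]
  result: [pbigri]
Order 2 then 1:
  2 Syncope: [pubiguri] → [pbigri]
  1 Regressive Voicing Assimilation: [pbigri] → [bbigri]
  result: [bbigri]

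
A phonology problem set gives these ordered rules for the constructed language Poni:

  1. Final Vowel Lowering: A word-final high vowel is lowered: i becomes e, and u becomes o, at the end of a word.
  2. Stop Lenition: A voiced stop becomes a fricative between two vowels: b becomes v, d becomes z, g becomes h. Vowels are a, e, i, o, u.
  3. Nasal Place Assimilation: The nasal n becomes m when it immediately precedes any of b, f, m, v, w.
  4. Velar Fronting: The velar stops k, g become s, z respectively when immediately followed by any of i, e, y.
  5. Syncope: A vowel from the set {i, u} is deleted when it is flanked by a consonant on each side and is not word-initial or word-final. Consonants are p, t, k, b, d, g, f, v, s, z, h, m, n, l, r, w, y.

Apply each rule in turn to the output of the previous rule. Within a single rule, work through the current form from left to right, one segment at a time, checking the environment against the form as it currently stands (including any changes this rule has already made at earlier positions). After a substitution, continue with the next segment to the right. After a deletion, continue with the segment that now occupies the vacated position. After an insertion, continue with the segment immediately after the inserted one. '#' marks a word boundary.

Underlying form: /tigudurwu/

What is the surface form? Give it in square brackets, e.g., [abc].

[thzrwo]

1 Final Vowel Lowering: [tigudurwu] → [tigudurwo]
2 Stop Lenition: [tigudurwo] → [tihuzurwo]
3 Nasal Place Assimilation: no change — [tihuzurwo]
4 Velar Fronting: no change — [tihuzurwo]
5 Syncope: [tihuzurwo] → [thzrwo]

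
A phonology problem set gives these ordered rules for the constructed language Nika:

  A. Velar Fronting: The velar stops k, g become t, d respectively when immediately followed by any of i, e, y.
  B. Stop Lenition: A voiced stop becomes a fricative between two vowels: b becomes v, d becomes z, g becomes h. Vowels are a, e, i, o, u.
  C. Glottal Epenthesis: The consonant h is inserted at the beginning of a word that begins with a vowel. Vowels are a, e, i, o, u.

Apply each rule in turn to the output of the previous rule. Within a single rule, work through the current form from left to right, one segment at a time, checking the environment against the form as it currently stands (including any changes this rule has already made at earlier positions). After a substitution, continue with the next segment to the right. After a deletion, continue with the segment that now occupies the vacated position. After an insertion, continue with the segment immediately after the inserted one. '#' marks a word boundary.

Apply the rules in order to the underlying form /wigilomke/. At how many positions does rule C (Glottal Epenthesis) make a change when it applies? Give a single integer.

0

A Velar Fronting: [wigilomke] → [widilomte]
B Stop Lenition: [widilomte] → [wizilomte]
C Glottal Epenthesis: no change — [wizilomte]
Rule C changed 0 position(s).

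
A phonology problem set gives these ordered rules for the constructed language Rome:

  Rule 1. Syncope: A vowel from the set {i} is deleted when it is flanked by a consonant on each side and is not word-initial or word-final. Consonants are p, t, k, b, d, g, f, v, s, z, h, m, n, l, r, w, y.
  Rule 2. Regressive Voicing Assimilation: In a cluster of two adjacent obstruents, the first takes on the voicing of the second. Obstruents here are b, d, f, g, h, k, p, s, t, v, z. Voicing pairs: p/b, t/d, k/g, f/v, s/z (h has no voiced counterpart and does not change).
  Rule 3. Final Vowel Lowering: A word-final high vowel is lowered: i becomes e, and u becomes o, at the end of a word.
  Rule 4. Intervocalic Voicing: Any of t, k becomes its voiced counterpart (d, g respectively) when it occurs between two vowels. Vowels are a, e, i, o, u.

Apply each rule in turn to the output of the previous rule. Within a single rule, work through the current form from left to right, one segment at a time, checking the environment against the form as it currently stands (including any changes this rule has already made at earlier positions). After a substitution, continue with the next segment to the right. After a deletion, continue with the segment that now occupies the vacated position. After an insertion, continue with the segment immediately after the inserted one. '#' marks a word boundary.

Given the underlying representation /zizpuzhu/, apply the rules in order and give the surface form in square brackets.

[zspusho]

Rule 1 Syncope: [zizpuzhu] → [zzpuzhu]
Rule 2 Regressive Voicing Assimilation: [zzpuzhu] → [zspushu]
Rule 3 Final Vowel Lowering: [zspushu] → [zspusho]
Rule 4 Intervocalic Voicing: no change — [zspusho]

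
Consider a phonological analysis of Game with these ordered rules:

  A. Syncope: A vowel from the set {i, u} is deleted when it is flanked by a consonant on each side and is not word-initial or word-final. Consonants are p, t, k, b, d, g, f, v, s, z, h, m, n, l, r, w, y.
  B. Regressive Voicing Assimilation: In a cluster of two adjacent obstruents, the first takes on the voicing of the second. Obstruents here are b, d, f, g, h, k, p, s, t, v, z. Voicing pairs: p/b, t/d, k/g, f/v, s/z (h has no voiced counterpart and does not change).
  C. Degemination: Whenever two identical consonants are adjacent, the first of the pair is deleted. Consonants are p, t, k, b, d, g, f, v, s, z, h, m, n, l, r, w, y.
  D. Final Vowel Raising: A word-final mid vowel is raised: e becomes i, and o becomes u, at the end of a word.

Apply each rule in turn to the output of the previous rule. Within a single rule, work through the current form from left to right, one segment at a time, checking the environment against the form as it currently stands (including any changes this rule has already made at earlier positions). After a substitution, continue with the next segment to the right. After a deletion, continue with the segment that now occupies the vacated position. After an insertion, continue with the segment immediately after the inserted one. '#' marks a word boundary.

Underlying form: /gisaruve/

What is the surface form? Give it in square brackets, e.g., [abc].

A Syncope: [gisaruve] → [gsarve]
B Regressive Voicing Assimilation: [gsarve] → [ksarve]
C Degemination: no change — [ksarve]
D Final Vowel Raising: [ksarve] → [ksarvi]

[ksarvi]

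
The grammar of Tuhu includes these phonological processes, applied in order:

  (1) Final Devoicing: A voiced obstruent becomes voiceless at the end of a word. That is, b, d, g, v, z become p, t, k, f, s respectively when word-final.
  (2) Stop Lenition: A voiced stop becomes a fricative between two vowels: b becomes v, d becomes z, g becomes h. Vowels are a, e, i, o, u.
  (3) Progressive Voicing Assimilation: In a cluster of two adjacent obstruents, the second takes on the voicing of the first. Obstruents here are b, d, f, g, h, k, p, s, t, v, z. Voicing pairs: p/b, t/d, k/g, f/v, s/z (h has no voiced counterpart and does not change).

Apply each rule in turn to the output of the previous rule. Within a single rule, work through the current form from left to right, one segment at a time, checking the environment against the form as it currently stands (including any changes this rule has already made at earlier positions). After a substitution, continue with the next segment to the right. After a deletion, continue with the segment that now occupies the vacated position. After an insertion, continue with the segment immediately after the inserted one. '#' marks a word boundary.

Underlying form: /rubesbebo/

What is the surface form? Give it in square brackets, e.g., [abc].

(1) Final Devoicing: no change — [rubesbebo]
(2) Stop Lenition: [rubesbebo] → [ruvesbevo]
(3) Progressive Voicing Assimilation: [ruvesbevo] → [ruvespevo]

[ruvespevo]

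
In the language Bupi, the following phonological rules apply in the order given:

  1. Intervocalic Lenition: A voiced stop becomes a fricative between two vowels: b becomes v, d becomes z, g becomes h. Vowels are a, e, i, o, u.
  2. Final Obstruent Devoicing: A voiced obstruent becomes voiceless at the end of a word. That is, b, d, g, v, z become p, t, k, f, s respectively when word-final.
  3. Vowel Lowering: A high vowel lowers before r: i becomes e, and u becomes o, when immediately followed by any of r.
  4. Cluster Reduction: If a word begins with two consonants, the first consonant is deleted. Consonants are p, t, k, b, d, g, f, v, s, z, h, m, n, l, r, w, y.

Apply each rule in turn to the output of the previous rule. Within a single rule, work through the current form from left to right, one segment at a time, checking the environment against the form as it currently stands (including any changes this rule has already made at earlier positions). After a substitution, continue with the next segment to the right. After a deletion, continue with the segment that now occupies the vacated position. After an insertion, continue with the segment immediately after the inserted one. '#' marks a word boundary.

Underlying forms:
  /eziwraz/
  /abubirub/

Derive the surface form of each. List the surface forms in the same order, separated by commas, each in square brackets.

[eziwras], [avuverup]

/eziwraz/:
  1 Intervocalic Lenition: no change — [eziwraz]
  2 Final Obstruent Devoicing: [eziwraz] → [eziwras]
  3 Vowel Lowering: no change — [eziwras]
  4 Cluster Reduction: no change — [eziwras]
/abubirub/:
  1 Intervocalic Lenition: [abubirub] → [avuvirub]
  2 Final Obstruent Devoicing: [avuvirub] → [avuvirup]
  3 Vowel Lowering: [avuvirup] → [avuverup]
  4 Cluster Reduction: no change — [avuverup]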